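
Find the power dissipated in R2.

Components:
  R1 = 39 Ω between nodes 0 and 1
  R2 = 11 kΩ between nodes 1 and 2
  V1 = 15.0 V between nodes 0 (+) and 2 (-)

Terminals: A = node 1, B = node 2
Nodal analysis, taking node 2 as the 0 V reference.
Source V1 fixes V_0 = 15 V.
KCL at each unknown node (sum of currents leaving = 0; resistances in Ω):
  Node 1: (V_1 - 15)/39 + (V_1 - 0)/11000 = 0
Collecting terms: 0.02573 × V_1 = 0.3846  =>  V_1 = 14.95 V
I_R2 = (V_1 - V_2)/R2 = (14.95 - 0)/11000 = 0.001359 A
P_R2 = I_R2² × R2 = (0.001359)² × 11000 = 0.02031 W

Final answer: 0.02031 W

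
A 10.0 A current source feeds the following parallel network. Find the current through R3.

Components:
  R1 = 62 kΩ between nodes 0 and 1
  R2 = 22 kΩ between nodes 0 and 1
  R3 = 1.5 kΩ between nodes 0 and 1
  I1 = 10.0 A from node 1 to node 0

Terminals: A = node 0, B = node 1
All resistors sit directly between nodes 0 and 1, so they are in parallel and share one voltage V; the full source current 10 A splits among them.
1/R_par = 1/62000 + 1/22000 + 1/1500 = 0.0007283 S  =>  R_par = 1373 Ω
V = I × R_par = 10 × 1373 = 13730 V
I_R3 = V/R3 = 13730/1500 = 9.154 A

Final answer: 9.154 A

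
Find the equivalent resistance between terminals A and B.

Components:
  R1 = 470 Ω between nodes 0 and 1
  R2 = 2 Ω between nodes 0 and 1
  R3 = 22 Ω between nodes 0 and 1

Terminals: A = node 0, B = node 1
Reduce the network between node 0 (A) and node 1 (B) by series/parallel combination:
  Rp1 = R1 ‖ R2 ‖ R3 (parallel, all between nodes 0 and 1) = 1/(1/470 + 1/2 + 1/22) = 1.826 Ω
R_eq = 1.826 Ω

Final answer: 1.826 Ω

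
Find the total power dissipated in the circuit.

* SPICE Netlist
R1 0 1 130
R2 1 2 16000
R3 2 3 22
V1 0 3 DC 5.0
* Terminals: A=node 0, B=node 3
Nodal analysis, taking node 3 as the 0 V reference.
Source V1 fixes V_0 = 5 V.
KCL at each unknown node (sum of currents leaving = 0; resistances in Ω):
  Node 1: (V_1 - 5)/130 + (V_1 - V_2)/16000 = 0
  Node 2: (V_2 - V_1)/16000 + (V_2 - 0)/22 = 0
Collecting terms (coefficients in siemens):
  0.007755·V_1 - 0.0000625·V_2 = 0.03846
  0.04552·V_2 - 0.0000625·V_1 = 0
Determinant D = (0.007755)(0.04552) - (-0.0000625)(-0.0000625) = 0.000353
V_1 = [(0.03846)(0.04552) - (-0.0000625)(0)]/D = 4.96 V
V_2 = [(0.007755)(0) - (0.03846)(-0.0000625)]/D = 0.00681 V
Power in each resistor, P = (ΔV)²/R:
  P_R1 = (5 - 4.96)²/130 = 0.00001246 W
  P_R2 = (4.96 - 0.00681)²/16000 = 0.001533 W
  P_R3 = (0.00681 - 0)²/22 = 0.000002108 W
P_total = P_R1 + P_R2 + P_R3 = 0.001548 W

Final answer: 0.001548 W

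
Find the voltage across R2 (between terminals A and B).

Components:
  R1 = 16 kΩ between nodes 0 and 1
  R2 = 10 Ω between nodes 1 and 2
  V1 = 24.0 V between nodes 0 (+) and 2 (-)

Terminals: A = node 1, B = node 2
R1 and R2 are in series across V1 (node 0 → node 1 → node 2), and the output A–B is taken across R2, so this is a voltage divider.
Series current: I = V1/(R1 + R2) = 24/(16000 + 10) = 24/16010 = 0.001499 A
V_R2 = I × R2 = V1 × R2/(R1 + R2) = 24 × 10/16010 = 0.01499 V

Final answer: 0.01499 V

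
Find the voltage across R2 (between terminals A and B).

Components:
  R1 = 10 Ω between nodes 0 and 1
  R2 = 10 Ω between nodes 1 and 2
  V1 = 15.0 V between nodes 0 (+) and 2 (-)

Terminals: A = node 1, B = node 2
R1 and R2 are in series across V1 (node 0 → node 1 → node 2), and the output A–B is taken across R2, so this is a voltage divider.
Series current: I = V1/(R1 + R2) = 15/(10 + 10) = 15/20 = 0.75 A
V_R2 = I × R2 = V1 × R2/(R1 + R2) = 15 × 10/20 = 7.5 V

Final answer: 7.5 V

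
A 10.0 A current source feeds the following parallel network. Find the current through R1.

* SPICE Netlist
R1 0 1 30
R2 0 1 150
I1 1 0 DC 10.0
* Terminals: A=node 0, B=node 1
All resistors sit directly between nodes 0 and 1, so they are in parallel and share one voltage V; the full source current 10 A splits among them.
1/R_par = 1/30 + 1/150 = 0.04 S  =>  R_par = 25 Ω
V = I × R_par = 10 × 25 = 250 V
I_R1 = V/R1 = 250/30 = 8.333 A

Final answer: 8.333 A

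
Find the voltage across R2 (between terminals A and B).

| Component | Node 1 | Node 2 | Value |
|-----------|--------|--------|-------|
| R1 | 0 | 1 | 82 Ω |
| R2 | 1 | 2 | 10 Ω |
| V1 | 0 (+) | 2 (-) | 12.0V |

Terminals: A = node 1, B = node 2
R1 and R2 are in series across V1 (node 0 → node 1 → node 2), and the output A–B is taken across R2, so this is a voltage divider.
Series current: I = V1/(R1 + R2) = 12/(82 + 10) = 12/92 = 0.1304 A
V_R2 = I × R2 = V1 × R2/(R1 + R2) = 12 × 10/92 = 1.304 V

Final answer: 1.304 V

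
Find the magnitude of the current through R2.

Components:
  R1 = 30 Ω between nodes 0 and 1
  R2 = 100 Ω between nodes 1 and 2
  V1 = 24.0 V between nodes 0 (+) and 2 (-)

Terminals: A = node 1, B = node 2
Nodal analysis, taking node 2 as the 0 V reference.
Source V1 fixes V_0 = 24 V.
KCL at each unknown node (sum of currents leaving = 0; resistances in Ω):
  Node 1: (V_1 - 24)/30 + (V_1 - 0)/100 = 0
Collecting terms: 0.04333 × V_1 = 0.8  =>  V_1 = 18.46 V
I_R2 = (V_1 - V_2)/R2 = (18.46 - 0)/100 = 0.1846 A
|I_R2| = 0.1846 A

Final answer: |I_R2| = 0.1846 A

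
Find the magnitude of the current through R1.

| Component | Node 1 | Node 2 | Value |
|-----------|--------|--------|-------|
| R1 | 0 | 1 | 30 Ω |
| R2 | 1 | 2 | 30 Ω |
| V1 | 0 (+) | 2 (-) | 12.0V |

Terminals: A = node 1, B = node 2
Nodal analysis, taking node 2 as the 0 V reference.
Source V1 fixes V_0 = 12 V.
KCL at each unknown node (sum of currents leaving = 0; resistances in Ω):
  Node 1: (V_1 - 12)/30 + (V_1 - 0)/30 = 0
Collecting terms: 0.06667 × V_1 = 0.4  =>  V_1 = 6 V
I_R1 = (V_0 - V_1)/R1 = (12 - 6)/30 = 0.2 A
|I_R1| = 0.2 A

Final answer: |I_R1| = 0.2 A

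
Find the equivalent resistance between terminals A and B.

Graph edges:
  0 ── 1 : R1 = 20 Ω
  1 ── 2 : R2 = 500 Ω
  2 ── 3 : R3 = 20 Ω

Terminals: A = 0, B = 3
Reduce the network between node 0 (A) and node 3 (B) by series/parallel combination:
  Rs1 = R1 + R2 (series, joined only at node 1) = 20 + 500 = 520 Ω
  Rs2 = R3 + Rs1 (series, joined only at node 2) = 20 + 520 = 540 Ω
R_eq = 540 Ω

Final answer: 540 Ω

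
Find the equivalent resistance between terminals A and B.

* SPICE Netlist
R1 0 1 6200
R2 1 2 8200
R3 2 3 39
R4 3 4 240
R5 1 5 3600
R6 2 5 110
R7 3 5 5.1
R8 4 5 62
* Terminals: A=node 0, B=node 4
The network is not a plain series/parallel combination. Inject a 1 A test current into terminal A (node 0) and return it from terminal B (node 4); then R_eq = V_A / (1 A).
Nodal analysis, taking node 4 as the 0 V reference.
Current source I_test pushes 1 A into node 0 and draws it out of node 4.
KCL at each unknown node (sum of currents leaving = 0; resistances in Ω):
  Node 0: (V_0 - V_1)/6200 - 1 = 0
  Node 1: (V_1 - V_0)/6200 + (V_1 - V_2)/8200 + (V_1 - V_5)/3600 = 0
  Node 2: (V_2 - V_1)/8200 + (V_2 - V_3)/39 + (V_2 - V_5)/110 = 0
  Node 3: (V_3 - V_2)/39 + (V_3 - 0)/240 + (V_3 - V_5)/5.1 = 0
  Node 5: (V_5 - V_1)/3600 + (V_5 - V_2)/110 + (V_5 - V_3)/5.1 + (V_5 - 0)/62 = 0
Collecting terms (coefficients in siemens):
  0.0001613·V_0 - 0.0001613·V_1 = 1
  0.000561·V_1 - 0.0001613·V_0 - 0.000122·V_2 - 0.0002778·V_5 = 0
  0.03485·V_2 - 0.000122·V_1 - 0.02564·V_3 - 0.009091·V_5 = 0
  0.2259·V_3 - 0.02564·V_2 - 0.1961·V_5 = 0
  0.2216·V_5 - 0.0002778·V_1 - 0.009091·V_2 - 0.1961·V_3 = 0
Solving these 5 simultaneous equations (Gaussian elimination) gives:
  V_0 = 8754 V, V_1 = 2554 V, V_2 = 58.08 V, V_3 = 49.35 V
  V_5 = 49.25 V
R_eq = V_0 / 1 A = 8754 Ω = 8.754 kΩ

Final answer: 8.754 kΩ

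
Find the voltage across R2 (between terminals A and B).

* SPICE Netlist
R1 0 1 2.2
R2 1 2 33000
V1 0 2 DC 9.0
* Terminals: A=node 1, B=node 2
R1 and R2 are in series across V1 (node 0 → node 1 → node 2), and the output A–B is taken across R2, so this is a voltage divider.
Series current: I = V1/(R1 + R2) = 9/(2.2 + 33000) = 9/33000 = 0.0002727 A
V_R2 = I × R2 = V1 × R2/(R1 + R2) = 9 × 33000/33000 = 8.999 V

Final answer: 8.999 V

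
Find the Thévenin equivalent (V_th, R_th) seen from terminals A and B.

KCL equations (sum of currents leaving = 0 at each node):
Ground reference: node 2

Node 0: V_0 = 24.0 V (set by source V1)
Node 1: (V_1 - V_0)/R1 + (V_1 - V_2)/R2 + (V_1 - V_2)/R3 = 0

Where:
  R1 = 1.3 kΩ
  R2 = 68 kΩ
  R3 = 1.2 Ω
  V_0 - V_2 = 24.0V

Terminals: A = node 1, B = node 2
Step 1 — V_th is the open-circuit voltage V_A - V_B (nothing connected across the terminals).
Nodal analysis, taking node 2 as the 0 V reference.
Source V1 fixes V_0 = 24 V.
KCL at each unknown node (sum of currents leaving = 0; resistances in Ω):
  Node 1: (V_1 - 24)/1300 + (V_1 - 0)/68000 + (V_1 - 0)/1.2 = 0
Collecting terms: 0.8341 × V_1 = 0.01846  =>  V_1 = 0.02213 V
V_th = V_1 - V_2 = 0.02213 - 0 = 0.02213 V
Step 2 — R_th: zero the source — replace V1 by a short circuit (node 2 merges into node 0) — and find the resistance seen between A (node 1) and B (node 0).
Reduce the network between node 1 (A) and node 0 (B) by series/parallel combination:
  Rp1 = R1 ‖ R2 ‖ R3 (parallel, all between nodes 0 and 1) = 1/(1/1300 + 1/68000 + 1/1.2) = 1.199 Ω
R_th = 1.199 Ω

Final answer: V_th = 0.02213 V, R_th = 1.199 Ω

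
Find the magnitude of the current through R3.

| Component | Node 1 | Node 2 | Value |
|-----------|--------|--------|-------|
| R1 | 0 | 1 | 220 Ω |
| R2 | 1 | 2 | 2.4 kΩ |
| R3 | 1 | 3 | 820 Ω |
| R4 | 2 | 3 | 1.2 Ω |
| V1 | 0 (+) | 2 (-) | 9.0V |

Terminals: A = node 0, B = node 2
Nodal analysis, taking node 2 as the 0 V reference.
Source V1 fixes V_0 = 9 V.
KCL at each unknown node (sum of currents leaving = 0; resistances in Ω):
  Node 1: (V_1 - 9)/220 + (V_1 - 0)/2400 + (V_1 - V_3)/820 = 0
  Node 3: (V_3 - V_1)/820 + (V_3 - 0)/1.2 = 0
Collecting terms (coefficients in siemens):
  0.006182·V_1 - 0.00122·V_3 = 0.04091
  0.8346·V_3 - 0.00122·V_1 = 0
Determinant D = (0.006182)(0.8346) - (-0.00122)(-0.00122) = 0.005157
V_1 = [(0.04091)(0.8346) - (-0.00122)(0)]/D = 6.62 V
V_3 = [(0.006182)(0) - (0.04091)(-0.00122)]/D = 0.009673 V
I_R3 = (V_1 - V_3)/R3 = (6.62 - 0.009673)/820 = 0.008061 A
|I_R3| = 0.008061 A

Final answer: |I_R3| = 0.008061 A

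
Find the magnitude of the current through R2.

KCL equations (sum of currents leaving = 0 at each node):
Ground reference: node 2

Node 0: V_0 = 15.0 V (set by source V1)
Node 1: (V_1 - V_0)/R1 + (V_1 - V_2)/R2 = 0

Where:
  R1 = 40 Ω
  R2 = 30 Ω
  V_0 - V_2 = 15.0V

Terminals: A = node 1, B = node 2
Nodal analysis, taking node 2 as the 0 V reference.
Source V1 fixes V_0 = 15 V.
KCL at each unknown node (sum of currents leaving = 0; resistances in Ω):
  Node 1: (V_1 - 15)/40 + (V_1 - 0)/30 = 0
Collecting terms: 0.05833 × V_1 = 0.375  =>  V_1 = 6.429 V
I_R2 = (V_1 - V_2)/R2 = (6.429 - 0)/30 = 0.2143 A
|I_R2| = 0.2143 A

Final answer: |I_R2| = 0.2143 A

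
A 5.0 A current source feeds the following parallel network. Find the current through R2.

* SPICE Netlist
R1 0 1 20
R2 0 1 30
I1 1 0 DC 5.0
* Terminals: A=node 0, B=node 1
All resistors sit directly between nodes 0 and 1, so they are in parallel and share one voltage V; the full source current 5 A splits among them.
1/R_par = 1/20 + 1/30 = 0.08333 S  =>  R_par = 12 Ω
V = I × R_par = 5 × 12 = 60 V
I_R2 = V/R2 = 60/30 = 2 A

Final answer: 2 A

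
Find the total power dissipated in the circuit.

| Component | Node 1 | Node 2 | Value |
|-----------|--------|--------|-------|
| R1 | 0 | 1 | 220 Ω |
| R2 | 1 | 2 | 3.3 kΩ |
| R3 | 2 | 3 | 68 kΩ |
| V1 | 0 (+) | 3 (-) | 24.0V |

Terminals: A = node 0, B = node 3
Nodal analysis, taking node 3 as the 0 V reference.
Source V1 fixes V_0 = 24 V.
KCL at each unknown node (sum of currents leaving = 0; resistances in Ω):
  Node 1: (V_1 - 24)/220 + (V_1 - V_2)/3300 = 0
  Node 2: (V_2 - V_1)/3300 + (V_2 - 0)/68000 = 0
Collecting terms (coefficients in siemens):
  0.004848·V_1 - 0.000303·V_2 = 0.1091
  0.0003177·V_2 - 0.000303·V_1 = 0
Determinant D = (0.004848)(0.0003177) - (-0.000303)(-0.000303) = 0.000001449
V_1 = [(0.1091)(0.0003177) - (-0.000303)(0)]/D = 23.93 V
V_2 = [(0.004848)(0) - (0.1091)(-0.000303)]/D = 22.82 V
Power in each resistor, P = (ΔV)²/R:
  P_R1 = (24 - 23.93)²/220 = 0.00002477 W
  P_R2 = (23.93 - 22.82)²/3300 = 0.0003716 W
  P_R3 = (22.82 - 0)²/68000 = 0.007657 W
P_total = P_R1 + P_R2 + P_R3 = 0.008054 W

Final answer: 0.008054 W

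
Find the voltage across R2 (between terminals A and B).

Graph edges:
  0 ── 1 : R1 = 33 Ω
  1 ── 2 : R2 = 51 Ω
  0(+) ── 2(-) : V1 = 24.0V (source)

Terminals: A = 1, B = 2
R1 and R2 are in series across V1 (node 0 → node 1 → node 2), and the output A–B is taken across R2, so this is a voltage divider.
Series current: I = V1/(R1 + R2) = 24/(33 + 51) = 24/84 = 0.2857 A
V_R2 = I × R2 = V1 × R2/(R1 + R2) = 24 × 51/84 = 14.57 V

Final answer: 14.57 V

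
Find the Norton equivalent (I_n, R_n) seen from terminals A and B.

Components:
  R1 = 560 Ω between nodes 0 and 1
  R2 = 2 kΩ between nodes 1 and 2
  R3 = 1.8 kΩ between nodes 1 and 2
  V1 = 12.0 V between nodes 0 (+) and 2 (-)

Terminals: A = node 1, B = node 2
Find the Thévenin equivalent first; then I_n = V_th/R_th and R_n = R_th.
Step 1 — V_th is the open-circuit voltage V_A - V_B (nothing connected across the terminals).
Nodal analysis, taking node 2 as the 0 V reference.
Source V1 fixes V_0 = 12 V.
KCL at each unknown node (sum of currents leaving = 0; resistances in Ω):
  Node 1: (V_1 - 12)/560 + (V_1 - 0)/2000 + (V_1 - 0)/1800 = 0
Collecting terms: 0.002841 × V_1 = 0.02143  =>  V_1 = 7.542 V
V_th = V_1 - V_2 = 7.542 - 0 = 7.542 V
Step 2 — R_th: zero the source — replace V1 by a short circuit (node 2 merges into node 0) — and find the resistance seen between A (node 1) and B (node 0).
Reduce the network between node 1 (A) and node 0 (B) by series/parallel combination:
  Rp1 = R1 ‖ R2 ‖ R3 (parallel, all between nodes 0 and 1) = 1/(1/560 + 1/2000 + 1/1800) = 352 Ω
R_th = 352 Ω
I_n = V_th/R_th = 7.542/352 = 0.02143 A, and R_n = R_th = 352 Ω

Final answer: I_n = 0.02143 A, R_n = 352 Ω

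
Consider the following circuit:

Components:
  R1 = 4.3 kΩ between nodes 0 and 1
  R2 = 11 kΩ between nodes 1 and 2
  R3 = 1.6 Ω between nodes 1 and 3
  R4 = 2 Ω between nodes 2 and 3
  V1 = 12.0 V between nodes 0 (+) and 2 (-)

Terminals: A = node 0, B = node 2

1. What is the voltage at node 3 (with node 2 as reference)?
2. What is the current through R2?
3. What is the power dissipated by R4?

Nodal analysis, taking node 2 as the 0 V reference.
Source V1 fixes V_0 = 12 V.
KCL at each unknown node (sum of currents leaving = 0; resistances in Ω):
  Node 1: (V_1 - 12)/4300 + (V_1 - 0)/11000 + (V_1 - V_3)/1.6 = 0
  Node 3: (V_3 - V_1)/1.6 + (V_3 - 0)/2 = 0
Collecting terms (coefficients in siemens):
  0.6253·V_1 - 0.625·V_3 = 0.002791
  1.125·V_3 - 0.625·V_1 = 0
Determinant D = (0.6253)(1.125) - (-0.625)(-0.625) = 0.3129
V_1 = [(0.002791)(1.125) - (-0.625)(0)]/D = 0.01003 V
V_3 = [(0.6253)(0) - (0.002791)(-0.625)]/D = 0.005575 V
Part 1:
  Read off the nodal solution: V_3 = 0.005575 V
Part 2:
  I_R2 = (V_1 - V_2)/R2 = (0.01003 - 0)/11000 = 0.0000009123 A
  Magnitude: I_R2 = 0.0000009123 A
Part 3:
  I_R4 = (V_2 - V_3)/R4 = (0 - 0.005575)/2 = -0.002787 A
  P_R4 = I_R4² × R4 = (-0.002787)² × 2 = 0.00001554 W

Final answers:
1. V_3 = 0.005575 V
2. I_R2 = 9.123e-07 A
3. P_R4 = 1.554e-05 W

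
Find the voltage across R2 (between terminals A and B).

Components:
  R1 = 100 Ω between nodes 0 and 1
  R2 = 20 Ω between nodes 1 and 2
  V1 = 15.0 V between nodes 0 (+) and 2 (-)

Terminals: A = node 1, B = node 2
R1 and R2 are in series across V1 (node 0 → node 1 → node 2), and the output A–B is taken across R2, so this is a voltage divider.
Series current: I = V1/(R1 + R2) = 15/(100 + 20) = 15/120 = 0.125 A
V_R2 = I × R2 = V1 × R2/(R1 + R2) = 15 × 20/120 = 2.5 V

Final answer: 2.5 V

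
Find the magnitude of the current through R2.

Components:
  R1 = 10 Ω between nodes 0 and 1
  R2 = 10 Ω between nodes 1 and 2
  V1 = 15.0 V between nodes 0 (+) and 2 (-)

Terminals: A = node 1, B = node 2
Nodal analysis, taking node 2 as the 0 V reference.
Source V1 fixes V_0 = 15 V.
KCL at each unknown node (sum of currents leaving = 0; resistances in Ω):
  Node 1: (V_1 - 15)/10 + (V_1 - 0)/10 = 0
Collecting terms: 0.2 × V_1 = 1.5  =>  V_1 = 7.5 V
I_R2 = (V_1 - V_2)/R2 = (7.5 - 0)/10 = 0.75 A
|I_R2| = 0.75 A

Final answer: |I_R2| = 0.75 A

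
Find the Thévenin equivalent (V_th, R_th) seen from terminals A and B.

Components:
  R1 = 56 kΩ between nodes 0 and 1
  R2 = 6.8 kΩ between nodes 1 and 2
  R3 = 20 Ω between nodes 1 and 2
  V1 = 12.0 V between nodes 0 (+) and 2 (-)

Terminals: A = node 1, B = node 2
Step 1 — V_th is the open-circuit voltage V_A - V_B (nothing connected across the terminals).
Nodal analysis, taking node 2 as the 0 V reference.
Source V1 fixes V_0 = 12 V.
KCL at each unknown node (sum of currents leaving = 0; resistances in Ω):
  Node 1: (V_1 - 12)/56000 + (V_1 - 0)/6800 + (V_1 - 0)/20 = 0
Collecting terms: 0.05016 × V_1 = 0.0002143  =>  V_1 = 0.004272 V
V_th = V_1 - V_2 = 0.004272 - 0 = 0.004272 V
Step 2 — R_th: zero the source — replace V1 by a short circuit (node 2 merges into node 0) — and find the resistance seen between A (node 1) and B (node 0).
Reduce the network between node 1 (A) and node 0 (B) by series/parallel combination:
  Rp1 = R1 ‖ R2 ‖ R3 (parallel, all between nodes 0 and 1) = 1/(1/56000 + 1/6800 + 1/20) = 19.93 Ω
R_th = 19.93 Ω

Final answer: V_th = 0.004272 V, R_th = 19.93 Ω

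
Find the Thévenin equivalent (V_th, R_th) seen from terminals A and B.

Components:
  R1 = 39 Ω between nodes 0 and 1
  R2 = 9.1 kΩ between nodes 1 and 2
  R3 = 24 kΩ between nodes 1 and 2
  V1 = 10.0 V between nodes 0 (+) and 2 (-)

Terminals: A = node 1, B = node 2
Step 1 — V_th is the open-circuit voltage V_A - V_B (nothing connected across the terminals).
Nodal analysis, taking node 2 as the 0 V reference.
Source V1 fixes V_0 = 10 V.
KCL at each unknown node (sum of currents leaving = 0; resistances in Ω):
  Node 1: (V_1 - 10)/39 + (V_1 - 0)/9100 + (V_1 - 0)/24000 = 0
Collecting terms: 0.02579 × V_1 = 0.2564  =>  V_1 = 9.941 V
V_th = V_1 - V_2 = 9.941 - 0 = 9.941 V
Step 2 — R_th: zero the source — replace V1 by a short circuit (node 2 merges into node 0) — and find the resistance seen between A (node 1) and B (node 0).
Reduce the network between node 1 (A) and node 0 (B) by series/parallel combination:
  Rp1 = R1 ‖ R2 ‖ R3 (parallel, all between nodes 0 and 1) = 1/(1/39 + 1/9100 + 1/24000) = 38.77 Ω
R_th = 38.77 Ω

Final answer: V_th = 9.941 V, R_th = 38.77 Ω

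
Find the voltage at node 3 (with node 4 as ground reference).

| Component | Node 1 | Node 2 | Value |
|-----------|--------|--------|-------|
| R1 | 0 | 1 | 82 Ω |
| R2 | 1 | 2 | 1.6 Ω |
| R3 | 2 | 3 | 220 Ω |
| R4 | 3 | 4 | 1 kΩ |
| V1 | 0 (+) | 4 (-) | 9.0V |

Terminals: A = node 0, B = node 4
Nodal analysis, taking node 4 as the 0 V reference.
Source V1 fixes V_0 = 9 V.
KCL at each unknown node (sum of currents leaving = 0; resistances in Ω):
  Node 1: (V_1 - 9)/82 + (V_1 - V_2)/1.6 = 0
  Node 2: (V_2 - V_1)/1.6 + (V_2 - V_3)/220 = 0
  Node 3: (V_3 - V_2)/220 + (V_3 - 0)/1000 = 0
Collecting terms (coefficients in siemens):
  0.6372·V_1 - 0.625·V_2 = 0.1098
  0.6295·V_2 - 0.625·V_1 - 0.004545·V_3 = 0
  0.005545·V_3 - 0.004545·V_2 = 0
Solving these 3 simultaneous equations (Gaussian elimination) gives:
  V_1 = 8.434 V, V_2 = 8.423 V, V_3 = 6.904 V
The requested potential is V_3 = 6.904 V.

Final answer: V_3 = 6.904 V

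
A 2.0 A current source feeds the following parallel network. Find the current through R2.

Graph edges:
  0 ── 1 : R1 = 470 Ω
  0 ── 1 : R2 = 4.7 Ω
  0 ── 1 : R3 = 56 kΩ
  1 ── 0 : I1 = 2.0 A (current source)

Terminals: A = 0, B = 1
All resistors sit directly between nodes 0 and 1, so they are in parallel and share one voltage V; the full source current 2 A splits among them.
1/R_par = 1/470 + 1/4.7 + 1/56000 = 0.2149 S  =>  R_par = 4.653 Ω
V = I × R_par = 2 × 4.653 = 9.306 V
I_R2 = V/R2 = 9.306/4.7 = 1.98 A

Final answer: 1.98 A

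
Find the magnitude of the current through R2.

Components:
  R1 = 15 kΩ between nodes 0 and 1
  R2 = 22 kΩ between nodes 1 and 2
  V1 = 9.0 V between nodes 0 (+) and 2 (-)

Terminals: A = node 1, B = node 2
Nodal analysis, taking node 2 as the 0 V reference.
Source V1 fixes V_0 = 9 V.
KCL at each unknown node (sum of currents leaving = 0; resistances in Ω):
  Node 1: (V_1 - 9)/15000 + (V_1 - 0)/22000 = 0
Collecting terms: 0.0001121 × V_1 = 0.0006  =>  V_1 = 5.351 V
I_R2 = (V_1 - V_2)/R2 = (5.351 - 0)/22000 = 0.0002432 A
|I_R2| = 0.0002432 A

Final answer: |I_R2| = 0.0002432 A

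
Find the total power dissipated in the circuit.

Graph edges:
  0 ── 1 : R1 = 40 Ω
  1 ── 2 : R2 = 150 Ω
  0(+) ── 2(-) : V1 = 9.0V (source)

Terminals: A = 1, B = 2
Nodal analysis, taking node 2 as the 0 V reference.
Source V1 fixes V_0 = 9 V.
KCL at each unknown node (sum of currents leaving = 0; resistances in Ω):
  Node 1: (V_1 - 9)/40 + (V_1 - 0)/150 = 0
Collecting terms: 0.03167 × V_1 = 0.225  =>  V_1 = 7.105 V
Power in each resistor, P = (ΔV)²/R:
  P_R1 = (9 - 7.105)²/40 = 0.08975 W
  P_R2 = (7.105 - 0)²/150 = 0.3366 W
P_total = P_R1 + P_R2 = 0.4263 W

Final answer: 0.4263 W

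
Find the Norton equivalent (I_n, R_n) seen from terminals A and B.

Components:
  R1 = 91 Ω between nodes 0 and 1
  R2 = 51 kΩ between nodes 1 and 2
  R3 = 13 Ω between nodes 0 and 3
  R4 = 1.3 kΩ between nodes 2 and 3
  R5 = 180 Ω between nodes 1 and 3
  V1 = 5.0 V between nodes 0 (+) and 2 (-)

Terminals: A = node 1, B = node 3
Find the Thévenin equivalent first; then I_n = V_th/R_th and R_n = R_th.
Step 1 — V_th is the open-circuit voltage V_A - V_B (nothing connected across the terminals).
Nodal analysis, taking node 2 as the 0 V reference.
Source V1 fixes V_0 = 5 V.
KCL at each unknown node (sum of currents leaving = 0; resistances in Ω):
  Node 1: (V_1 - 5)/91 + (V_1 - 0)/51000 + (V_1 - V_3)/180 = 0
  Node 3: (V_3 - 5)/13 + (V_3 - 0)/1300 + (V_3 - V_1)/180 = 0
Collecting terms (coefficients in siemens):
  0.01656·V_1 - 0.005556·V_3 = 0.05495
  0.08325·V_3 - 0.005556·V_1 = 0.3846
Determinant D = (0.01656)(0.08325) - (-0.005556)(-0.005556) = 0.001348
V_1 = [(0.05495)(0.08325) - (-0.005556)(0.3846)]/D = 4.978 V
V_3 = [(0.01656)(0.3846) - (0.05495)(-0.005556)]/D = 4.952 V
V_th = V_1 - V_3 = 4.978 - 4.952 = 0.02576 V
Step 2 — R_th: zero the source — replace V1 by a short circuit (node 2 merges into node 0) — and find the resistance seen between A (node 1) and B (node 3).
Reduce the network between node 1 (A) and node 3 (B) by series/parallel combination:
  Rp1 = R1 ‖ R2 (parallel, both between nodes 0 and 1) = 1/(1/91 + 1/51000) = 90.84 Ω
  Rp2 = R3 ‖ R4 (parallel, both between nodes 0 and 3) = 1/(1/13 + 1/1300) = 12.87 Ω
  Rs1 = Rp1 + Rp2 (series, joined only at node 0) = 90.84 + 12.87 = 103.7 Ω
  Rp3 = R5 ‖ Rs1 (parallel, both between nodes 1 and 3) = 1/(1/180 + 1/103.7) = 65.8 Ω
R_th = 65.8 Ω
I_n = V_th/R_th = 0.02576/65.8 = 0.0003915 A, and R_n = R_th = 65.8 Ω

Final answer: I_n = 0.0003915 A, R_n = 65.8 Ω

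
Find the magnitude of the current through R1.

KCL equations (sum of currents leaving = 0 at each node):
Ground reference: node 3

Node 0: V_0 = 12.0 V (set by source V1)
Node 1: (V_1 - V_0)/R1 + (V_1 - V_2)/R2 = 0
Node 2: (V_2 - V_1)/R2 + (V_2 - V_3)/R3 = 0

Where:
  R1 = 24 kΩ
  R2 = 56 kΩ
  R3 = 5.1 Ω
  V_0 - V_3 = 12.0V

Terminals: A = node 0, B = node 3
Nodal analysis, taking node 3 as the 0 V reference.
Source V1 fixes V_0 = 12 V.
KCL at each unknown node (sum of currents leaving = 0; resistances in Ω):
  Node 1: (V_1 - 12)/24000 + (V_1 - V_2)/56000 = 0
  Node 2: (V_2 - V_1)/56000 + (V_2 - 0)/5.1 = 0
Collecting terms (coefficients in siemens):
  0.00005952·V_1 - 0.00001786·V_2 = 0.0005
  0.1961·V_2 - 0.00001786·V_1 = 0
Determinant D = (0.00005952)(0.1961) - (-0.00001786)(-0.00001786) = 0.00001167
V_1 = [(0.0005)(0.1961) - (-0.00001786)(0)]/D = 8.4 V
V_2 = [(0.00005952)(0) - (0.0005)(-0.00001786)]/D = 0.000765 V
I_R1 = (V_0 - V_1)/R1 = (12 - 8.4)/24000 = 0.00015 A
|I_R1| = 0.00015 A

Final answer: |I_R1| = 0.00015 A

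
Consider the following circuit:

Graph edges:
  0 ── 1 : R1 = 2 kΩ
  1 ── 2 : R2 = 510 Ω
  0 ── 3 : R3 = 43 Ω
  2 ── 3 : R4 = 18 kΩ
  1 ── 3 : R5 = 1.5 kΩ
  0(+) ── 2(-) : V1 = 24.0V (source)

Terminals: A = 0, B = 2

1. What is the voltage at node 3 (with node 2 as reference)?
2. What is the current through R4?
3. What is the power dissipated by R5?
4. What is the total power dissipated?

Nodal analysis, taking node 2 as the 0 V reference.
Source V1 fixes V_0 = 24 V.
KCL at each unknown node (sum of currents leaving = 0; resistances in Ω):
  Node 1: (V_1 - 24)/2000 + (V_1 - 0)/510 + (V_1 - V_3)/1500 = 0
  Node 3: (V_3 - 24)/43 + (V_3 - 0)/18000 + (V_3 - V_1)/1500 = 0
Collecting terms (coefficients in siemens):
  0.003127·V_1 - 0.0006667·V_3 = 0.012
  0.02398·V_3 - 0.0006667·V_1 = 0.5581
Determinant D = (0.003127)(0.02398) - (-0.0006667)(-0.0006667) = 0.00007455
V_1 = [(0.012)(0.02398) - (-0.0006667)(0.5581)]/D = 8.851 V
V_3 = [(0.003127)(0.5581) - (0.012)(-0.0006667)]/D = 23.52 V
Part 1:
  Read off the nodal solution: V_3 = 23.52 V
Part 2:
  I_R4 = (V_2 - V_3)/R4 = (0 - 23.52)/18000 = -0.001307 A
  Magnitude: I_R4 = 0.001307 A
Part 3:
  I_R5 = (V_1 - V_3)/R5 = (8.851 - 23.52)/1500 = -0.009781 A
  P_R5 = I_R5² × R5 = (-0.009781)² × 1500 = 0.1435 W
Part 4:
  Power in each resistor, P = (ΔV)²/R:
    P_R1 = (24 - 8.851)²/2000 = 0.1147 W
    P_R2 = (8.851 - 0)²/510 = 0.1536 W
    P_R3 = (24 - 23.52)²/43 = 0.005287 W
    P_R4 = (0 - 23.52)²/18000 = 0.03074 W
    P_R5 = (8.851 - 23.52)²/1500 = 0.1435 W
  P_total = P_R1 + P_R2 + P_R3 + P_R4 + P_R5 = 0.4479 W

Final answers:
1. V_3 = 23.52 V
2. I_R4 = 0.001307 A
3. P_R5 = 0.1435 W
4. P_total = 0.4479 W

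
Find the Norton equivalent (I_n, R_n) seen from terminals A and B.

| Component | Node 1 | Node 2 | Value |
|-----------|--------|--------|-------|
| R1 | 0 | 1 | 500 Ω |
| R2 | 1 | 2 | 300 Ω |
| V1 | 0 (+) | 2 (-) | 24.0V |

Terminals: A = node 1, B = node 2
Find the Thévenin equivalent first; then I_n = V_th/R_th and R_n = R_th.
Step 1 — V_th is the open-circuit voltage V_A - V_B (nothing connected across the terminals).
Nodal analysis, taking node 2 as the 0 V reference.
Source V1 fixes V_0 = 24 V.
KCL at each unknown node (sum of currents leaving = 0; resistances in Ω):
  Node 1: (V_1 - 24)/500 + (V_1 - 0)/300 = 0
Collecting terms: 0.005333 × V_1 = 0.048  =>  V_1 = 9 V
V_th = V_1 - V_2 = 9 - 0 = 9 V
Step 2 — R_th: zero the source — replace V1 by a short circuit (node 2 merges into node 0) — and find the resistance seen between A (node 1) and B (node 0).
Reduce the network between node 1 (A) and node 0 (B) by series/parallel combination:
  Rp1 = R1 ‖ R2 (parallel, both between nodes 0 and 1) = 1/(1/500 + 1/300) = 187.5 Ω
R_th = 187.5 Ω
I_n = V_th/R_th = 9/187.5 = 0.048 A, and R_n = R_th = 187.5 Ω

Final answer: I_n = 0.048 A, R_n = 187.5 Ω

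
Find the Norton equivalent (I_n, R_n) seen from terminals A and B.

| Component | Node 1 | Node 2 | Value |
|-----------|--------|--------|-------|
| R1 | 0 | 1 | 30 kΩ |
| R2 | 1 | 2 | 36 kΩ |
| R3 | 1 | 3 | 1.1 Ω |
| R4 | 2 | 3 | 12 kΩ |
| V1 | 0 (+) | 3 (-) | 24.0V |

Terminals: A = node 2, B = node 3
Find the Thévenin equivalent first; then I_n = V_th/R_th and R_n = R_th.
Step 1 — V_th is the open-circuit voltage V_A - V_B (nothing connected across the terminals).
Nodal analysis, taking node 3 as the 0 V reference.
Source V1 fixes V_0 = 24 V.
KCL at each unknown node (sum of currents leaving = 0; resistances in Ω):
  Node 1: (V_1 - 24)/30000 + (V_1 - V_2)/36000 + (V_1 - 0)/1.1 = 0
  Node 2: (V_2 - V_1)/36000 + (V_2 - 0)/12000 = 0
Collecting terms (coefficients in siemens):
  0.9092·V_1 - 0.00002778·V_2 = 0.0008
  0.0001111·V_2 - 0.00002778·V_1 = 0
Determinant D = (0.9092)(0.0001111) - (-0.00002778)(-0.00002778) = 0.000101
V_1 = [(0.0008)(0.0001111) - (-0.00002778)(0)]/D = 0.0008799 V
V_2 = [(0.9092)(0) - (0.0008)(-0.00002778)]/D = 0.00022 V
V_th = V_2 - V_3 = 0.00022 - 0 = 0.00022 V
Step 2 — R_th: zero the source — replace V1 by a short circuit (node 3 merges into node 0) — and find the resistance seen between A (node 2) and B (node 0).
Reduce the network between node 2 (A) and node 0 (B) by series/parallel combination:
  Rp1 = R1 ‖ R3 (parallel, both between nodes 0 and 1) = 1/(1/30000 + 1/1.1) = 1.1 Ω
  Rs1 = R2 + Rp1 (series, joined only at node 1) = 36000 + 1.1 = 36000 Ω
  Rp2 = R4 ‖ Rs1 (parallel, both between nodes 0 and 2) = 1/(1/12000 + 1/36000) = 9000 Ω
R_th = 9 kΩ
I_n = V_th/R_th = 0.00022/9000 = 0.00000002444 A, and R_n = R_th = 9 kΩ

Final answer: I_n = 2.444e-08 A, R_n = 9 kΩ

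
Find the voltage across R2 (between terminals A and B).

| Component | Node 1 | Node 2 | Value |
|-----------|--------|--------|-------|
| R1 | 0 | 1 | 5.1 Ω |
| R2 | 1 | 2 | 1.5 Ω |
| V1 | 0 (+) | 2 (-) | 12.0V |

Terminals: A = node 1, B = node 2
R1 and R2 are in series across V1 (node 0 → node 1 → node 2), and the output A–B is taken across R2, so this is a voltage divider.
Series current: I = V1/(R1 + R2) = 12/(5.1 + 1.5) = 12/6.6 = 1.818 A
V_R2 = I × R2 = V1 × R2/(R1 + R2) = 12 × 1.5/6.6 = 2.727 V

Final answer: 2.727 V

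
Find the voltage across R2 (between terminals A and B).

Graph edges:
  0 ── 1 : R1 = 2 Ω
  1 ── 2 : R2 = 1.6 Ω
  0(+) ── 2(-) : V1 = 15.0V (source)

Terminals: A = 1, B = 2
R1 and R2 are in series across V1 (node 0 → node 1 → node 2), and the output A–B is taken across R2, so this is a voltage divider.
Series current: I = V1/(R1 + R2) = 15/(2 + 1.6) = 15/3.6 = 4.167 A
V_R2 = I × R2 = V1 × R2/(R1 + R2) = 15 × 1.6/3.6 = 6.667 V

Final answer: 6.667 V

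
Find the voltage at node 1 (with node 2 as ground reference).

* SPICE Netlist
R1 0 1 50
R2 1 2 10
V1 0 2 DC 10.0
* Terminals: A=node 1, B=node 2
Nodal analysis, taking node 2 as the 0 V reference.
Source V1 fixes V_0 = 10 V.
KCL at each unknown node (sum of currents leaving = 0; resistances in Ω):
  Node 1: (V_1 - 10)/50 + (V_1 - 0)/10 = 0
Collecting terms: 0.12 × V_1 = 0.2  =>  V_1 = 1.667 V
The requested potential is V_1 = 1.667 V.

Final answer: V_1 = 1.667 V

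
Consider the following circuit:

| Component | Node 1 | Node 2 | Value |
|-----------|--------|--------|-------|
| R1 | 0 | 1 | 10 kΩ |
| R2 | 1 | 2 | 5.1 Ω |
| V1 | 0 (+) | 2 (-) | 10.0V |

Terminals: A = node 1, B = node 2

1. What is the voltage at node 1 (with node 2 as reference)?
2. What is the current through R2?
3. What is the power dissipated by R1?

Nodal analysis, taking node 2 as the 0 V reference.
Source V1 fixes V_0 = 10 V.
KCL at each unknown node (sum of currents leaving = 0; resistances in Ω):
  Node 1: (V_1 - 10)/10000 + (V_1 - 0)/5.1 = 0
Collecting terms: 0.1962 × V_1 = 0.001  =>  V_1 = 0.005097 V
Part 1:
  Read off the nodal solution: V_1 = 0.005097 V
Part 2:
  I_R2 = (V_1 - V_2)/R2 = (0.005097 - 0)/5.1 = 0.0009995 A
  Magnitude: I_R2 = 0.0009995 A
Part 3:
  I_R1 = (V_0 - V_1)/R1 = (10 - 0.005097)/10000 = 0.0009995 A
  P_R1 = I_R1² × R1 = (0.0009995)² × 10000 = 0.00999 W

Final answers:
1. V_1 = 0.005097 V
2. I_R2 = 0.0009995 A
3. P_R1 = 0.00999 W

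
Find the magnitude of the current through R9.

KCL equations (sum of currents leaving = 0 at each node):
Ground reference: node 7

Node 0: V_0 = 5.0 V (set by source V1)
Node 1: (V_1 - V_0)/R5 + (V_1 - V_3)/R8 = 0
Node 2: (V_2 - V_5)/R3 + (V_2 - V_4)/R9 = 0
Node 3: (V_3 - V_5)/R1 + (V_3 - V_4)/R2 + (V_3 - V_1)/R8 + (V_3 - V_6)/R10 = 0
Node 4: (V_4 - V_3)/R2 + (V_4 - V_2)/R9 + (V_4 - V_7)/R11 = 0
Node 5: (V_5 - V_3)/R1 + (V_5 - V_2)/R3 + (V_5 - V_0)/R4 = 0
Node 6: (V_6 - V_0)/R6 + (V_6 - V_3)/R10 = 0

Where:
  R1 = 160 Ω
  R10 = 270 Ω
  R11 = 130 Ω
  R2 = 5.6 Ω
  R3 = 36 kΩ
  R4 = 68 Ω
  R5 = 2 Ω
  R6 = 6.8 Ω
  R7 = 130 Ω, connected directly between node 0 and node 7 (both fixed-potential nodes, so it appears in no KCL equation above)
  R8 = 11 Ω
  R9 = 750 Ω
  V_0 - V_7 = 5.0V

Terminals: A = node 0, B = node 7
Nodal analysis, taking node 7 as the 0 V reference.
Source V1 fixes V_0 = 5 V.
KCL at each unknown node (sum of currents leaving = 0; resistances in Ω):
  Node 1: (V_1 - 5)/2 + (V_1 - V_3)/11 = 0
  Node 2: (V_2 - V_5)/36000 + (V_2 - V_4)/750 = 0
  Node 3: (V_3 - V_5)/160 + (V_3 - V_4)/5.6 + (V_3 - V_1)/11 + (V_3 - V_6)/270 = 0
  Node 4: (V_4 - V_3)/5.6 + (V_4 - V_2)/750 + (V_4 - 0)/130 = 0
  Node 5: (V_5 - V_3)/160 + (V_5 - V_2)/36000 + (V_5 - 5)/68 = 0
  Node 6: (V_6 - 5)/6.8 + (V_6 - V_3)/270 = 0
Collecting terms (coefficients in siemens):
  0.5909·V_1 - 0.09091·V_3 = 2.5
  0.001361·V_2 - 0.001333·V_4 - 0.00002778·V_5 = 0
  0.2794·V_3 - 0.09091·V_1 - 0.1786·V_4 - 0.00625·V_5 - 0.003704·V_6 = 0
  0.1876·V_4 - 0.001333·V_2 - 0.1786·V_3 = 0
  0.02098·V_5 - 0.00002778·V_2 - 0.00625·V_3 = 0.07353
  0.1508·V_6 - 0.003704·V_3 = 0.7353
Solving these 6 simultaneous equations (Gaussian elimination) gives:
  V_1 = 4.939 V, V_2 = 4.42 V, V_3 = 4.601 V, V_4 = 4.411 V
  V_5 = 4.88 V, V_6 = 4.99 V
I_R9 = (V_2 - V_4)/R9 = (4.42 - 4.411)/750 = 0.00001278 A
|I_R9| = 0.00001278 A

Final answer: |I_R9| = 1.278e-05 A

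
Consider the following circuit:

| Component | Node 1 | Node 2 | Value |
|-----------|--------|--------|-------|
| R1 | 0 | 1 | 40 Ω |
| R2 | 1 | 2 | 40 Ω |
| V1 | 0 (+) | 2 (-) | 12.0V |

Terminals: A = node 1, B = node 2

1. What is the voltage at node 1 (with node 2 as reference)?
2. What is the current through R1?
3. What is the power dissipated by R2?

Nodal analysis, taking node 2 as the 0 V reference.
Source V1 fixes V_0 = 12 V.
KCL at each unknown node (sum of currents leaving = 0; resistances in Ω):
  Node 1: (V_1 - 12)/40 + (V_1 - 0)/40 = 0
Collecting terms: 0.05 × V_1 = 0.3  =>  V_1 = 6 V
Part 1:
  Read off the nodal solution: V_1 = 6 V
Part 2:
  I_R1 = (V_0 - V_1)/R1 = (12 - 6)/40 = 0.15 A
  Magnitude: I_R1 = 0.15 A
Part 3:
  I_R2 = (V_1 - V_2)/R2 = (6 - 0)/40 = 0.15 A
  P_R2 = I_R2² × R2 = (0.15)² × 40 = 0.9 W

Final answers:
1. V_1 = 6 V
2. I_R1 = 0.15 A
3. P_R2 = 0.9 W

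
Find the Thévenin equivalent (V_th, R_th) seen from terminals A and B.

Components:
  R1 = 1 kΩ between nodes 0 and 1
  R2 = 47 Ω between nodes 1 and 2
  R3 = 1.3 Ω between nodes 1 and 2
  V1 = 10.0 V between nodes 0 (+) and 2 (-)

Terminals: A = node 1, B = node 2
Step 1 — V_th is the open-circuit voltage V_A - V_B (nothing connected across the terminals).
Nodal analysis, taking node 2 as the 0 V reference.
Source V1 fixes V_0 = 10 V.
KCL at each unknown node (sum of currents leaving = 0; resistances in Ω):
  Node 1: (V_1 - 10)/1000 + (V_1 - 0)/47 + (V_1 - 0)/1.3 = 0
Collecting terms: 0.7915 × V_1 = 0.01  =>  V_1 = 0.01263 V
V_th = V_1 - V_2 = 0.01263 - 0 = 0.01263 V
Step 2 — R_th: zero the source — replace V1 by a short circuit (node 2 merges into node 0) — and find the resistance seen between A (node 1) and B (node 0).
Reduce the network between node 1 (A) and node 0 (B) by series/parallel combination:
  Rp1 = R1 ‖ R2 ‖ R3 (parallel, all between nodes 0 and 1) = 1/(1/1000 + 1/47 + 1/1.3) = 1.263 Ω
R_th = 1.263 Ω

Final answer: V_th = 0.01263 V, R_th = 1.263 Ω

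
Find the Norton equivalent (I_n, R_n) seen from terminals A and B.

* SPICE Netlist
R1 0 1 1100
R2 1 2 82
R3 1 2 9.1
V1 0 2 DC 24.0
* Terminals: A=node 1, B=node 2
Find the Thévenin equivalent first; then I_n = V_th/R_th and R_n = R_th.
Step 1 — V_th is the open-circuit voltage V_A - V_B (nothing connected across the terminals).
Nodal analysis, taking node 2 as the 0 V reference.
Source V1 fixes V_0 = 24 V.
KCL at each unknown node (sum of currents leaving = 0; resistances in Ω):
  Node 1: (V_1 - 24)/1100 + (V_1 - 0)/82 + (V_1 - 0)/9.1 = 0
Collecting terms: 0.123 × V_1 = 0.02182  =>  V_1 = 0.1774 V
V_th = V_1 - V_2 = 0.1774 - 0 = 0.1774 V
Step 2 — R_th: zero the source — replace V1 by a short circuit (node 2 merges into node 0) — and find the resistance seen between A (node 1) and B (node 0).
Reduce the network between node 1 (A) and node 0 (B) by series/parallel combination:
  Rp1 = R1 ‖ R2 ‖ R3 (parallel, all between nodes 0 and 1) = 1/(1/1100 + 1/82 + 1/9.1) = 8.13 Ω
R_th = 8.13 Ω
I_n = V_th/R_th = 0.1774/8.13 = 0.02182 A, and R_n = R_th = 8.13 Ω

Final answer: I_n = 0.02182 A, R_n = 8.13 Ω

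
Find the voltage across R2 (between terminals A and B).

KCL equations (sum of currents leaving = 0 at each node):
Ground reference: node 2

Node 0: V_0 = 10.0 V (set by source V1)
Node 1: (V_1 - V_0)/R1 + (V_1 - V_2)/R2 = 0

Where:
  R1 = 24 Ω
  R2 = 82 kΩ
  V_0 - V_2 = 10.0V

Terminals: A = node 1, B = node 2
R1 and R2 are in series across V1 (node 0 → node 1 → node 2), and the output A–B is taken across R2, so this is a voltage divider.
Series current: I = V1/(R1 + R2) = 10/(24 + 82000) = 10/82020 = 0.0001219 A
V_R2 = I × R2 = V1 × R2/(R1 + R2) = 10 × 82000/82020 = 9.997 V

Final answer: 9.997 V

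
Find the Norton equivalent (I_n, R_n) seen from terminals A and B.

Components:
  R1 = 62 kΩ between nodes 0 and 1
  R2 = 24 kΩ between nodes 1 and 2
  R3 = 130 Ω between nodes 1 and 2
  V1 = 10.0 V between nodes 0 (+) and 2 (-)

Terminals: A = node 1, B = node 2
Find the Thévenin equivalent first; then I_n = V_th/R_th and R_n = R_th.
Step 1 — V_th is the open-circuit voltage V_A - V_B (nothing connected across the terminals).
Nodal analysis, taking node 2 as the 0 V reference.
Source V1 fixes V_0 = 10 V.
KCL at each unknown node (sum of currents leaving = 0; resistances in Ω):
  Node 1: (V_1 - 10)/62000 + (V_1 - 0)/24000 + (V_1 - 0)/130 = 0
Collecting terms: 0.00775 × V_1 = 0.0001613  =>  V_1 = 0.02081 V
V_th = V_1 - V_2 = 0.02081 - 0 = 0.02081 V
Step 2 — R_th: zero the source — replace V1 by a short circuit (node 2 merges into node 0) — and find the resistance seen between A (node 1) and B (node 0).
Reduce the network between node 1 (A) and node 0 (B) by series/parallel combination:
  Rp1 = R1 ‖ R2 ‖ R3 (parallel, all between nodes 0 and 1) = 1/(1/62000 + 1/24000 + 1/130) = 129 Ω
R_th = 129 Ω
I_n = V_th/R_th = 0.02081/129 = 0.0001613 A, and R_n = R_th = 129 Ω

Final answer: I_n = 0.0001613 A, R_n = 129 Ω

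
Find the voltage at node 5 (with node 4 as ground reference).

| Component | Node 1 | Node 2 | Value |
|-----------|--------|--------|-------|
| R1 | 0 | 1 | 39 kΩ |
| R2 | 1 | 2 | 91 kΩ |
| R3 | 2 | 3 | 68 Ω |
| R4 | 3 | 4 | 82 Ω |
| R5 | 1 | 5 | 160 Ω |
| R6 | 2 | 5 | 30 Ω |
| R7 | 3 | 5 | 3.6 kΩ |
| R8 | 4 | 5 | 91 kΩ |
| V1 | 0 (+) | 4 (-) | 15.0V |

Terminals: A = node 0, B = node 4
Nodal analysis, taking node 4 as the 0 V reference.
Source V1 fixes V_0 = 15 V.
KCL at each unknown node (sum of currents leaving = 0; resistances in Ω):
  Node 1: (V_1 - 15)/39000 + (V_1 - V_2)/91000 + (V_1 - V_5)/160 = 0
  Node 2: (V_2 - V_1)/91000 + (V_2 - V_3)/68 + (V_2 - V_5)/30 = 0
  Node 3: (V_3 - V_2)/68 + (V_3 - 0)/82 + (V_3 - V_5)/3600 = 0
  Node 5: (V_5 - V_1)/160 + (V_5 - V_2)/30 + (V_5 - V_3)/3600 + (V_5 - 0)/91000 = 0
Collecting terms (coefficients in siemens):
  0.006287·V_1 - 0.00001099·V_2 - 0.00625·V_5 = 0.0003846
  0.04805·V_2 - 0.00001099·V_1 - 0.01471·V_3 - 0.03333·V_5 = 0
  0.02718·V_3 - 0.01471·V_2 - 0.0002778·V_5 = 0
  0.03987·V_5 - 0.00625·V_1 - 0.03333·V_2 - 0.0002778·V_3 = 0
Solving these 4 simultaneous equations (Gaussian elimination) gives:
  V_1 = 0.1284 V, V_2 = 0.0564 V, V_3 = 0.03121 V, V_5 = 0.06749 V
The requested potential is V_5 = 0.06749 V.

Final answer: V_5 = 0.06749 V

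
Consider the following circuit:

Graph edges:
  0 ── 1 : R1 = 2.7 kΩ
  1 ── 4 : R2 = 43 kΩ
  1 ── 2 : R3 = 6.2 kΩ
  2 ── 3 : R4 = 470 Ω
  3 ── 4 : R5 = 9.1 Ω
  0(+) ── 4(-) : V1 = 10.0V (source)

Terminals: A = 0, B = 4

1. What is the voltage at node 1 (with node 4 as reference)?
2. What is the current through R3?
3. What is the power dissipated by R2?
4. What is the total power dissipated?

Nodal analysis, taking node 4 as the 0 V reference.
Source V1 fixes V_0 = 10 V.
KCL at each unknown node (sum of currents leaving = 0; resistances in Ω):
  Node 1: (V_1 - 10)/2700 + (V_1 - 0)/43000 + (V_1 - V_2)/6200 = 0
  Node 2: (V_2 - V_1)/6200 + (V_2 - V_3)/470 = 0
  Node 3: (V_3 - V_2)/470 + (V_3 - 0)/9.1 = 0
Collecting terms (coefficients in siemens):
  0.0005549·V_1 - 0.0001613·V_2 = 0.003704
  0.002289·V_2 - 0.0001613·V_1 - 0.002128·V_3 = 0
  0.112·V_3 - 0.002128·V_2 = 0
Solving these 3 simultaneous equations (Gaussian elimination) gives:
  V_1 = 6.816 V, V_2 = 0.489 V, V_3 = 0.009287 V
Part 1:
  Read off the nodal solution: V_1 = 6.816 V
Part 2:
  I_R3 = (V_1 - V_2)/R3 = (6.816 - 0.489)/6200 = 0.001021 A
  Magnitude: I_R3 = 0.001021 A
Part 3:
  I_R2 = (V_1 - V_4)/R2 = (6.816 - 0)/43000 = 0.0001585 A
  P_R2 = I_R2² × R2 = (0.0001585)² × 43000 = 0.001081 W
Part 4:
  Power in each resistor, P = (ΔV)²/R:
    P_R1 = (10 - 6.816)²/2700 = 0.003754 W
    P_R2 = (6.816 - 0)²/43000 = 0.001081 W
    P_R3 = (6.816 - 0.489)²/6200 = 0.006458 W
    P_R4 = (0.489 - 0.009287)²/470 = 0.0004895 W
    P_R5 = (0.009287 - 0)²/9.1 = 0.000009478 W
  P_total = P_R1 + P_R2 + P_R3 + P_R4 + P_R5 = 0.01179 W

Final answers:
1. V_1 = 6.816 V
2. I_R3 = 0.001021 A
3. P_R2 = 0.001081 W
4. P_total = 0.01179 W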